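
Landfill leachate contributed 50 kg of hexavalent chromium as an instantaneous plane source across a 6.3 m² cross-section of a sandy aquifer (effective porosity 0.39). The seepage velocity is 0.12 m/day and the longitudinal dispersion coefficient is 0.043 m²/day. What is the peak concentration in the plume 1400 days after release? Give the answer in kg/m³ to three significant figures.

The peak of an instantaneous 1D plume sits at x = vt; there the Gaussian factor is 1 and C_max = M/(n_e·A·√(4πDt)), where n_e·A is the pore area the mass is dissolved in.
√(4πDt) = √(4π × 0.043 × 1400) = 27.50 m, so C_max = 50/(0.39 × 6.3 × 27.50) = 0.740 kg/m³.

0.740 kg/m³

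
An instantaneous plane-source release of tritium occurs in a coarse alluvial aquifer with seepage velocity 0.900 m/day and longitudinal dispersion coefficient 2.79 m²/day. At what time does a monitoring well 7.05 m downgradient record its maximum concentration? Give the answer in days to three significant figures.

5.11 days

For the 1D instantaneous-source solution, setting ∂C/∂t = 0 at fixed x gives v²t² + 2Dt − x² = 0, so t = (√(D² + v²x²) − D)/v².
√(D² + v²x²) = √(2.79² + 0.900² × 7.05²) = 6.931; v² = 0.81.
t = (6.931 − 2.79)/0.81 = 5.11 days (vs. the pure-advection estimate x/v = 7.83 d).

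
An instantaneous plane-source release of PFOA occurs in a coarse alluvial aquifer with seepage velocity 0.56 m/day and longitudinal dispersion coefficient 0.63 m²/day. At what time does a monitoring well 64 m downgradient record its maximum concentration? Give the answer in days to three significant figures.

For the 1D instantaneous-source solution, setting ∂C/∂t = 0 at fixed x gives v²t² + 2Dt − x² = 0, so t = (√(D² + v²x²) − D)/v².
√(D² + v²x²) = √(0.63² + 0.56² × 64²) = 35.85; v² = 0.3136.
t = (35.85 − 0.63)/0.3136 = 112 days (vs. the pure-advection estimate x/v = 114 d).

112 days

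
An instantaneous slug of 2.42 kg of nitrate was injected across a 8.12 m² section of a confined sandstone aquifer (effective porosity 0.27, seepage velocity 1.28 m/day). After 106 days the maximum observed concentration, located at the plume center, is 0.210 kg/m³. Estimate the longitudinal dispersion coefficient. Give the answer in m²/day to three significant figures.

0.0207 m²/day

At the plume center C_max = M/(n_e·A·√(4πDt)), so D = M²/(4πt·(n_e·A·C_max)²).
n_e·A·C_max = 0.27 × 8.12 × 0.210 = 0.4604 kg/m.
D = 2.42²/(4π × 106 × 0.4604²) = 0.0207 m²/day.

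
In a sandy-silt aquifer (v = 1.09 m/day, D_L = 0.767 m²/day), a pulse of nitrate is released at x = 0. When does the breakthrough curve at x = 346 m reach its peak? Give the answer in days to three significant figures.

For the 1D instantaneous-source solution, setting ∂C/∂t = 0 at fixed x gives v²t² + 2Dt − x² = 0, so t = (√(D² + v²x²) − D)/v².
√(D² + v²x²) = √(0.767² + 1.09² × 346²) = 377.1; v² = 1.1881.
t = (377.1 − 0.767)/1.1881 = 317 days (vs. the pure-advection estimate x/v = 317 d).

317 days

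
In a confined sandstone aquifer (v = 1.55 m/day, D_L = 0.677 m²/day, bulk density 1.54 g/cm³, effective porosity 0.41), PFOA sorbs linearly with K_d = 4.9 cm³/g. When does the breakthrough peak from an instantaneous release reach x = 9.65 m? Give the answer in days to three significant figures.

Retardation factor R = 1 + ρ_b·K_d/n = 1 + 1.54 × 4.9/0.41 = 19.40.
Sorption retards both mechanisms: v_R = v/R = 0.07990 m/day, D_R = D/R = 0.03490 m²/day.
Peak time from v_R²t² + 2D_R t − x² = 0: t = (√(D_R² + v_R²x²) − D_R)/v_R².
√(D_R² + v_R²x²) = √(0.03490² + 0.07990² × 9.65²) = 0.7718; v_R² = 0.006384.
t = (0.7718 − 0.03490)/0.006384 = 115 days.

115 days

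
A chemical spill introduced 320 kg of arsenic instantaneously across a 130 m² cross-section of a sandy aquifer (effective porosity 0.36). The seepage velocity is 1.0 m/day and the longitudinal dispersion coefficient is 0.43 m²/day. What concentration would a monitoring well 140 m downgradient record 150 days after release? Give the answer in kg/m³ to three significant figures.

For an instantaneous plane source, C(x,t) = M/(n_e·A·√(4πDt)) · exp(−(x−vt)²/(4Dt)), with n_e·A the pore (flow) area.
Plume center vt = 1.0 × 150 = 150 m, so the well at 140 m is 10 m upgradient of the peak.
√(4πDt) = 28.47 m, giving peak height M/(n_e·A·√(4πDt)) = 320/(0.36 × 130 × 28.47) = 0.2402 kg/m³.
(x−vt)²/(4Dt) = (-10)²/(4 × 0.43 × 150) = 0.3876; exp(−0.3876) = 0.6787.
C = 0.2402 × 0.6787 = 0.163 kg/m³.

0.163 kg/m³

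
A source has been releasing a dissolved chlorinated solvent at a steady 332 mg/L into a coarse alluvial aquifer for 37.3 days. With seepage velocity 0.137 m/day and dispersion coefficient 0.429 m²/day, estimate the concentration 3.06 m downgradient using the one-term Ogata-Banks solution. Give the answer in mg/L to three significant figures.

For a continuous step input, C/C₀ ≈ ½·erfc((x−vt)/(2√(Dt))).
vt = 0.137 × 37.3 = 5.1101 m and 2√(Dt) = 2√(0.429 × 37.3) = 8.000 m.
Argument (x−vt)/(2√(Dt)) = (3.06 − 5.1101)/8.000 = -0.2563; ½·erfc(-0.2563) = 0.6415.
C = 332 × 0.6415 = 213 mg/L.

213 mg/L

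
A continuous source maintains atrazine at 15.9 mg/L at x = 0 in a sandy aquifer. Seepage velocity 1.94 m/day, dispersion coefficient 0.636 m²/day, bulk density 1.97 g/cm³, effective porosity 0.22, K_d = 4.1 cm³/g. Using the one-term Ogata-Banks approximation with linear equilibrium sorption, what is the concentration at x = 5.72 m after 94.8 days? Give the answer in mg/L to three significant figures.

Retardation factor R = 1 + ρ_b·K_d/n = 1 + 1.97 × 4.1/0.22 = 37.71.
Sorption retards both mechanisms: v_R = v/R = 0.05145 m/day, D_R = D/R = 0.01687 m²/day.
v_R·t = 0.05145 × 94.8 = 4.87746 m; 2√(D_R t) = 2.529 m; argument = (5.72 − 4.87746)/2.529 = 0.3332.
C = C₀ × ½·erfc(0.3332) = 15.9 × 0.3187 = 5.07 mg/L.

5.07 mg/L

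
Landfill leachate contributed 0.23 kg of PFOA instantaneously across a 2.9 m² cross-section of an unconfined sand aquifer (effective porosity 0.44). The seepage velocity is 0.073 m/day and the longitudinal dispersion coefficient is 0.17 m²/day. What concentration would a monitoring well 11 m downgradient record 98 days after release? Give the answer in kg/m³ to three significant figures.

0.00998 kg/m³

For an instantaneous plane source, C(x,t) = M/(n_e·A·√(4πDt)) · exp(−(x−vt)²/(4Dt)), with n_e·A the pore (flow) area.
Plume center vt = 0.073 × 98 = 7.154 m, so the well at 11 m is 3.846 m downgradient of the peak.
√(4πDt) = 14.47 m, giving peak height M/(n_e·A·√(4πDt)) = 0.23/(0.44 × 2.9 × 14.47) = 0.01246 kg/m³.
(x−vt)²/(4Dt) = (3.846)²/(4 × 0.17 × 98) = 0.2220; exp(−0.2220) = 0.8009.
C = 0.01246 × 0.8009 = 0.00998 kg/m³.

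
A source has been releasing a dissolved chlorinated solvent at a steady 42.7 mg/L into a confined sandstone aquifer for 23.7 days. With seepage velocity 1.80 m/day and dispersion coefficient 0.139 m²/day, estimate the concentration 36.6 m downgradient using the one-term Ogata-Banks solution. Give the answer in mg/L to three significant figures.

For a continuous step input, C/C₀ ≈ ½·erfc((x−vt)/(2√(Dt))).
vt = 1.80 × 23.7 = 42.66 m and 2√(Dt) = 2√(0.139 × 23.7) = 3.630 m.
Argument (x−vt)/(2√(Dt)) = (36.6 − 42.66)/3.630 = -1.669; ½·erfc(-1.669) = 0.9909.
C = 42.7 × 0.9909 = 42.3 mg/L.

42.3 mg/L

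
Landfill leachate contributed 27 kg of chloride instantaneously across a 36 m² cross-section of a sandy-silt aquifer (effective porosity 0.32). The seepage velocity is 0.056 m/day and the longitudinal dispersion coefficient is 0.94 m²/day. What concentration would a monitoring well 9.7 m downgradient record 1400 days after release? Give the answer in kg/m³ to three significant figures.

For an instantaneous plane source, C(x,t) = M/(n_e·A·√(4πDt)) · exp(−(x−vt)²/(4Dt)), with n_e·A the pore (flow) area.
Plume center vt = 0.056 × 1400 = 78.4 m, so the well at 9.7 m is 68.7 m upgradient of the peak.
√(4πDt) = 128.6 m, giving peak height M/(n_e·A·√(4πDt)) = 27/(0.32 × 36 × 128.6) = 0.01823 kg/m³.
(x−vt)²/(4Dt) = (-68.7)²/(4 × 0.94 × 1400) = 0.8966; exp(−0.8966) = 0.4080.
C = 0.01823 × 0.4080 = 0.00744 kg/m³.

0.00744 kg/m³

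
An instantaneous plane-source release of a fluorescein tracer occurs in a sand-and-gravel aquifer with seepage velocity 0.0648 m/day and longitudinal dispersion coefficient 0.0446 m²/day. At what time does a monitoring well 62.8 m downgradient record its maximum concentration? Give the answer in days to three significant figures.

959 days

For the 1D instantaneous-source solution, setting ∂C/∂t = 0 at fixed x gives v²t² + 2Dt − x² = 0, so t = (√(D² + v²x²) − D)/v².
√(D² + v²x²) = √(0.0446² + 0.0648² × 62.8²) = 4.070; v² = 0.00419904.
t = (4.070 − 0.0446)/0.00419904 = 959 days (vs. the pure-advection estimate x/v = 969 d).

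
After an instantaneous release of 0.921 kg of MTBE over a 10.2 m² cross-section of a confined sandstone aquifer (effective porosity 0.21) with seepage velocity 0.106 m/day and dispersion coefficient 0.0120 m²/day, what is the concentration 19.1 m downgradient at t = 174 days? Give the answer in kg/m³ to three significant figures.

0.0797 kg/m³

For an instantaneous plane source, C(x,t) = M/(n_e·A·√(4πDt)) · exp(−(x−vt)²/(4Dt)), with n_e·A the pore (flow) area.
Plume center vt = 0.106 × 174 = 18.444 m, so the well at 19.1 m is 0.656 m downgradient of the peak.
√(4πDt) = 5.122 m, giving peak height M/(n_e·A·√(4πDt)) = 0.921/(0.21 × 10.2 × 5.122) = 0.08395 kg/m³.
(x−vt)²/(4Dt) = (0.656)²/(4 × 0.0120 × 174) = 0.05152; exp(−0.05152) = 0.9498.
C = 0.08395 × 0.9498 = 0.0797 kg/m³.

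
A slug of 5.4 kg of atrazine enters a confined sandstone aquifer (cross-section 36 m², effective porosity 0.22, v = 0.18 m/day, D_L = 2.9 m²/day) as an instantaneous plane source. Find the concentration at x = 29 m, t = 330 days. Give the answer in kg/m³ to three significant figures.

0.00488 kg/m³

For an instantaneous plane source, C(x,t) = M/(n_e·A·√(4πDt)) · exp(−(x−vt)²/(4Dt)), with n_e·A the pore (flow) area.
Plume center vt = 0.18 × 330 = 59.4 m, so the well at 29 m is 30.4 m upgradient of the peak.
√(4πDt) = 109.7 m, giving peak height M/(n_e·A·√(4πDt)) = 5.4/(0.22 × 36 × 109.7) = 0.006215 kg/m³.
(x−vt)²/(4Dt) = (-30.4)²/(4 × 2.9 × 330) = 0.2414; exp(−0.2414) = 0.7855.
C = 0.006215 × 0.7855 = 0.00488 kg/m³.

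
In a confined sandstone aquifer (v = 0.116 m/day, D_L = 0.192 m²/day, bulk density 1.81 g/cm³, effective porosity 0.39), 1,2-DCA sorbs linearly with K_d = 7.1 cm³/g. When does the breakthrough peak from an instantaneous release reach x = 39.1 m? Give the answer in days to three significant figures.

11000 days

Retardation factor R = 1 + ρ_b·K_d/n = 1 + 1.81 × 7.1/0.39 = 33.95.
Sorption retards both mechanisms: v_R = v/R = 0.003417 m/day, D_R = D/R = 0.005655 m²/day.
Peak time from v_R²t² + 2D_R t − x² = 0: t = (√(D_R² + v_R²x²) − D_R)/v_R².
√(D_R² + v_R²x²) = √(0.005655² + 0.003417² × 39.1²) = 0.1337; v_R² = 1.168e-05.
t = (0.1337 − 0.005655)/1.168e-05 = 11000 days.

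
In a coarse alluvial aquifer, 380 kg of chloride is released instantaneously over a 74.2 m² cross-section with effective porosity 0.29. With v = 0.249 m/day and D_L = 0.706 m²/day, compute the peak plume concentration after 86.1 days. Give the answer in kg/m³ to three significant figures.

0.639 kg/m³

The peak of an instantaneous 1D plume sits at x = vt; there the Gaussian factor is 1 and C_max = M/(n_e·A·√(4πDt)), where n_e·A is the pore area the mass is dissolved in.
√(4πDt) = √(4π × 0.706 × 86.1) = 27.64 m, so C_max = 380/(0.29 × 74.2 × 27.64) = 0.639 kg/m³.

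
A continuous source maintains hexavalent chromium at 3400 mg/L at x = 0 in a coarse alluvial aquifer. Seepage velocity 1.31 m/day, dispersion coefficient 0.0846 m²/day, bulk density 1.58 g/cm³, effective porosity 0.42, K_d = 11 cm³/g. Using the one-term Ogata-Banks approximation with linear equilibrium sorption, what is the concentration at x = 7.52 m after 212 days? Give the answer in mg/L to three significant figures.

Retardation factor R = 1 + ρ_b·K_d/n = 1 + 1.58 × 11/0.42 = 42.38.
Sorption retards both mechanisms: v_R = v/R = 0.03091 m/day, D_R = D/R = 0.001996 m²/day.
v_R·t = 0.03091 × 212 = 6.55292 m; 2√(D_R t) = 1.301 m; argument = (7.52 − 6.55292)/1.301 = 0.7433.
C = C₀ × ½·erfc(0.7433) = 3400 × 0.1466 = 498 mg/L.

498 mg/L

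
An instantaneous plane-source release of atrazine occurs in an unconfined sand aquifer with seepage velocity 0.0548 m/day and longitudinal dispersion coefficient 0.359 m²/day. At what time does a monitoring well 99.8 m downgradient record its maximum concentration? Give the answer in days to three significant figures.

For the 1D instantaneous-source solution, setting ∂C/∂t = 0 at fixed x gives v²t² + 2Dt − x² = 0, so t = (√(D² + v²x²) − D)/v².
√(D² + v²x²) = √(0.359² + 0.0548² × 99.8²) = 5.481; v² = 0.00300304.
t = (5.481 − 0.359)/0.00300304 = 1710 days (vs. the pure-advection estimate x/v = 1820 d).

1710 days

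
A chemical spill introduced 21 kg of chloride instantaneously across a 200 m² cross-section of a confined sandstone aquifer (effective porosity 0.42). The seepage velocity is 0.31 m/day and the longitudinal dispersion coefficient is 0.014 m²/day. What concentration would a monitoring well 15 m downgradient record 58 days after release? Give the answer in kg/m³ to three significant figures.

For an instantaneous plane source, C(x,t) = M/(n_e·A·√(4πDt)) · exp(−(x−vt)²/(4Dt)), with n_e·A the pore (flow) area.
Plume center vt = 0.31 × 58 = 17.98 m, so the well at 15 m is 2.98 m upgradient of the peak.
√(4πDt) = 3.194 m, giving peak height M/(n_e·A·√(4πDt)) = 21/(0.42 × 200 × 3.194) = 0.07827 kg/m³.
(x−vt)²/(4Dt) = (-2.98)²/(4 × 0.014 × 58) = 2.734; exp(−2.734) = 0.06496.
C = 0.07827 × 0.06496 = 0.00508 kg/m³.

0.00508 kg/m³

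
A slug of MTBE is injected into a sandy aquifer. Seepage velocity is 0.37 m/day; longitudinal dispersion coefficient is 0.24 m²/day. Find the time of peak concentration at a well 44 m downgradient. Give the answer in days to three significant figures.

For the 1D instantaneous-source solution, setting ∂C/∂t = 0 at fixed x gives v²t² + 2Dt − x² = 0, so t = (√(D² + v²x²) − D)/v².
√(D² + v²x²) = √(0.24² + 0.37² × 44²) = 16.28; v² = 0.1369.
t = (16.28 − 0.24)/0.1369 = 117 days (vs. the pure-advection estimate x/v = 119 d).

117 days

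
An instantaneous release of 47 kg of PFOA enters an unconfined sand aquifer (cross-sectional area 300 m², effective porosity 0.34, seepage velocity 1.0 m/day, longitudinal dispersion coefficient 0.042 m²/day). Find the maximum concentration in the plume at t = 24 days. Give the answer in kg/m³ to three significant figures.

The peak of an instantaneous 1D plume sits at x = vt; there the Gaussian factor is 1 and C_max = M/(n_e·A·√(4πDt)), where n_e·A is the pore area the mass is dissolved in.
√(4πDt) = √(4π × 0.042 × 24) = 3.559 m, so C_max = 47/(0.34 × 300 × 3.559) = 0.129 kg/m³.

0.129 kg/m³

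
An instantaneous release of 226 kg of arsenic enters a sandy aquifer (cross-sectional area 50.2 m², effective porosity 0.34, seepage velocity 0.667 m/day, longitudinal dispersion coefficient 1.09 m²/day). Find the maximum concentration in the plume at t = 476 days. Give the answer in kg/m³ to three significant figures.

The peak of an instantaneous 1D plume sits at x = vt; there the Gaussian factor is 1 and C_max = M/(n_e·A·√(4πDt)), where n_e·A is the pore area the mass is dissolved in.
√(4πDt) = √(4π × 1.09 × 476) = 80.75 m, so C_max = 226/(0.34 × 50.2 × 80.75) = 0.164 kg/m³.

0.164 kg/m³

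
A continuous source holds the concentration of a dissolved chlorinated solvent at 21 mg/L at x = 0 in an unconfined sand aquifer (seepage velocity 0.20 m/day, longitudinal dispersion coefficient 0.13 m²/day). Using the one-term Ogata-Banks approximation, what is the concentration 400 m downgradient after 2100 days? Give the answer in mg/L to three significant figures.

16.9 mg/L

For a continuous step input, C/C₀ ≈ ½·erfc((x−vt)/(2√(Dt))).
vt = 0.20 × 2100 = 420 m and 2√(Dt) = 2√(0.13 × 2100) = 33.05 m.
Argument (x−vt)/(2√(Dt)) = (400 − 420)/33.05 = -0.6051; ½·erfc(-0.6051) = 0.8039.
C = 21 × 0.8039 = 16.9 mg/L.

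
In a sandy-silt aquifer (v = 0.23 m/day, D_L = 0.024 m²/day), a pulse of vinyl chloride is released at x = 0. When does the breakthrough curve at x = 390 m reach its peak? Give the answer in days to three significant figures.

For the 1D instantaneous-source solution, setting ∂C/∂t = 0 at fixed x gives v²t² + 2Dt − x² = 0, so t = (√(D² + v²x²) − D)/v².
√(D² + v²x²) = √(0.024² + 0.23² × 390²) = 89.70; v² = 0.0529.
t = (89.70 − 0.024)/0.0529 = 1700 days (vs. the pure-advection estimate x/v = 1700 d).

1700 days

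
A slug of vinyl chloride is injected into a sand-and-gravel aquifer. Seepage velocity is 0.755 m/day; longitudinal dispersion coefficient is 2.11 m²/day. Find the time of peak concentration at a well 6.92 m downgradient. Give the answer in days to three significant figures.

For the 1D instantaneous-source solution, setting ∂C/∂t = 0 at fixed x gives v²t² + 2Dt − x² = 0, so t = (√(D² + v²x²) − D)/v².
√(D² + v²x²) = √(2.11² + 0.755² × 6.92²) = 5.635; v² = 0.570025.
t = (5.635 − 2.11)/0.570025 = 6.18 days (vs. the pure-advection estimate x/v = 9.17 d).

6.18 days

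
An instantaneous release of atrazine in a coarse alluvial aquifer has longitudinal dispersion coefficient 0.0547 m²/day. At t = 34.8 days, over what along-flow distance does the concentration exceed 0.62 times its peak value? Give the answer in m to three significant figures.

3.82 m

The plume is Gaussian with σ = √(2Dt) = √(2 × 0.0547 × 34.8) = 1.951 m.
C/C_peak = exp(−Δx²/(2σ²)) = 0.62 ⇒ Δx = σ·√(−2 ln 0.62) = 1.951 × 0.9778 = 1.908 m.
Width = 2Δx = 3.82 m.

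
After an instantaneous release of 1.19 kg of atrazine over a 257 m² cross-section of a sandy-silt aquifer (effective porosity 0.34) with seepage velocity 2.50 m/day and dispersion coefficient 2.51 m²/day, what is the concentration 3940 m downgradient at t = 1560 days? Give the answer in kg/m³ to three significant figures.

5.54e-05 kg/m³

For an instantaneous plane source, C(x,t) = M/(n_e·A·√(4πDt)) · exp(−(x−vt)²/(4Dt)), with n_e·A the pore (flow) area.
Plume center vt = 2.50 × 1560 = 3900 m, so the well at 3940 m is 40 m downgradient of the peak.
√(4πDt) = 221.8 m, giving peak height M/(n_e·A·√(4πDt)) = 1.19/(0.34 × 257 × 221.8) = 6.140e-05 kg/m³.
(x−vt)²/(4Dt) = (40)²/(4 × 2.51 × 1560) = 0.1022; exp(−0.1022) = 0.9028.
C = 6.140e-05 × 0.9028 = 5.54e-05 kg/m³.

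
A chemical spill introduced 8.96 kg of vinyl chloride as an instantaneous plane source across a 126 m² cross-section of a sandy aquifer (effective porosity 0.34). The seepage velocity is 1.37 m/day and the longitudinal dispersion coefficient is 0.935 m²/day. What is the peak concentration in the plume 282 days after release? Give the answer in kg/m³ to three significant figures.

The peak of an instantaneous 1D plume sits at x = vt; there the Gaussian factor is 1 and C_max = M/(n_e·A·√(4πDt)), where n_e·A is the pore area the mass is dissolved in.
√(4πDt) = √(4π × 0.935 × 282) = 57.56 m, so C_max = 8.96/(0.34 × 126 × 57.56) = 0.00363 kg/m³.

0.00363 kg/m³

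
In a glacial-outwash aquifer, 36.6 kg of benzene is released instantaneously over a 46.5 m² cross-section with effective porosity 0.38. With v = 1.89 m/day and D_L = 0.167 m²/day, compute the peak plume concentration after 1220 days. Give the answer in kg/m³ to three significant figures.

The peak of an instantaneous 1D plume sits at x = vt; there the Gaussian factor is 1 and C_max = M/(n_e·A·√(4πDt)), where n_e·A is the pore area the mass is dissolved in.
√(4πDt) = √(4π × 0.167 × 1220) = 50.60 m, so C_max = 36.6/(0.38 × 46.5 × 50.60) = 0.0409 kg/m³.

0.0409 kg/m³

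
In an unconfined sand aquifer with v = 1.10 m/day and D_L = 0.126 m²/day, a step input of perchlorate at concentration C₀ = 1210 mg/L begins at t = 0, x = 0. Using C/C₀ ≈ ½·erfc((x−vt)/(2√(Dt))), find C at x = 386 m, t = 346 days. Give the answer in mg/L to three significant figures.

341 mg/L

For a continuous step input, C/C₀ ≈ ½·erfc((x−vt)/(2√(Dt))).
vt = 1.10 × 346 = 380.6 m and 2√(Dt) = 2√(0.126 × 346) = 13.21 m.
Argument (x−vt)/(2√(Dt)) = (386 − 380.6)/13.21 = 0.4088; ½·erfc(0.4088) = 0.2816.
C = 1210 × 0.2816 = 341 mg/L.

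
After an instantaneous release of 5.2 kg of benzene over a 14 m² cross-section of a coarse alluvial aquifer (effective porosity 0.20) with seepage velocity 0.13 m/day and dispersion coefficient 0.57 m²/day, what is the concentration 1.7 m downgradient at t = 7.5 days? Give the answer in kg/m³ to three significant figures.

0.246 kg/m³

For an instantaneous plane source, C(x,t) = M/(n_e·A·√(4πDt)) · exp(−(x−vt)²/(4Dt)), with n_e·A the pore (flow) area.
Plume center vt = 0.13 × 7.5 = 0.975 m, so the well at 1.7 m is 0.725 m downgradient of the peak.
√(4πDt) = 7.329 m, giving peak height M/(n_e·A·√(4πDt)) = 5.2/(0.20 × 14 × 7.329) = 0.2534 kg/m³.
(x−vt)²/(4Dt) = (0.725)²/(4 × 0.57 × 7.5) = 0.03074; exp(−0.03074) = 0.9697.
C = 0.2534 × 0.9697 = 0.246 kg/m³.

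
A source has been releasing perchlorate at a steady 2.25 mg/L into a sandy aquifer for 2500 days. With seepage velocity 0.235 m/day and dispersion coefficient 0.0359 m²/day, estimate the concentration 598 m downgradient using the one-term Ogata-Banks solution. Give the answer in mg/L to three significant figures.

0.487 mg/L

For a continuous step input, C/C₀ ≈ ½·erfc((x−vt)/(2√(Dt))).
vt = 0.235 × 2500 = 587.5 m and 2√(Dt) = 2√(0.0359 × 2500) = 18.95 m.
Argument (x−vt)/(2√(Dt)) = (598 − 587.5)/18.95 = 0.5541; ½·erfc(0.5541) = 0.2166.
C = 2.25 × 0.2166 = 0.487 mg/L.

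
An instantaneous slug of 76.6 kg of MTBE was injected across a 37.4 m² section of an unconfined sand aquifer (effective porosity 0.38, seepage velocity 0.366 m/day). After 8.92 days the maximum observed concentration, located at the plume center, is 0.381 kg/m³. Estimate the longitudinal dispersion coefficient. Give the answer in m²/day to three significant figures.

At the plume center C_max = M/(n_e·A·√(4πDt)), so D = M²/(4πt·(n_e·A·C_max)²).
n_e·A·C_max = 0.38 × 37.4 × 0.381 = 5.415 kg/m.
D = 76.6²/(4π × 8.92 × 5.415²) = 1.79 m²/day.

1.79 m²/day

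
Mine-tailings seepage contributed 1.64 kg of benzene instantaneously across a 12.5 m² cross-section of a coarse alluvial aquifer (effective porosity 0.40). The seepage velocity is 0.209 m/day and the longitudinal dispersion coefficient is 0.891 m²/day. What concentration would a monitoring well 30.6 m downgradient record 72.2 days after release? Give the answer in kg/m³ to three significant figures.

0.00453 kg/m³

For an instantaneous plane source, C(x,t) = M/(n_e·A·√(4πDt)) · exp(−(x−vt)²/(4Dt)), with n_e·A the pore (flow) area.
Plume center vt = 0.209 × 72.2 = 15.0898 m, so the well at 30.6 m is 15.5102 m downgradient of the peak.
√(4πDt) = 28.43 m, giving peak height M/(n_e·A·√(4πDt)) = 1.64/(0.40 × 12.5 × 28.43) = 0.01154 kg/m³.
(x−vt)²/(4Dt) = (15.5102)²/(4 × 0.891 × 72.2) = 0.9349; exp(−0.9349) = 0.3926.
C = 0.01154 × 0.3926 = 0.00453 kg/m³.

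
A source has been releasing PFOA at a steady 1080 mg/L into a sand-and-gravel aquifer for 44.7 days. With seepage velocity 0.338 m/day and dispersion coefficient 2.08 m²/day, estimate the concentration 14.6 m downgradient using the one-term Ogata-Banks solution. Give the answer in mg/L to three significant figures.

For a continuous step input, C/C₀ ≈ ½·erfc((x−vt)/(2√(Dt))).
vt = 0.338 × 44.7 = 15.1086 m and 2√(Dt) = 2√(2.08 × 44.7) = 19.28 m.
Argument (x−vt)/(2√(Dt)) = (14.6 − 15.1086)/19.28 = -0.02638; ½·erfc(-0.02638) = 0.5149.
C = 1080 × 0.5149 = 556 mg/L.

556 mg/L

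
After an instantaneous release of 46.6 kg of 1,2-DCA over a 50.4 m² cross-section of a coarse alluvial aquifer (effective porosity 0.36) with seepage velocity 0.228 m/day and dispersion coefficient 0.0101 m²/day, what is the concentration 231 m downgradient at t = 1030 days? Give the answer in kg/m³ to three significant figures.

0.158 kg/m³

For an instantaneous plane source, C(x,t) = M/(n_e·A·√(4πDt)) · exp(−(x−vt)²/(4Dt)), with n_e·A the pore (flow) area.
Plume center vt = 0.228 × 1030 = 234.84 m, so the well at 231 m is 3.84 m upgradient of the peak.
√(4πDt) = 11.43 m, giving peak height M/(n_e·A·√(4πDt)) = 46.6/(0.36 × 50.4 × 11.43) = 0.2247 kg/m³.
(x−vt)²/(4Dt) = (-3.84)²/(4 × 0.0101 × 1030) = 0.3544; exp(−0.3544) = 0.7016.
C = 0.2247 × 0.7016 = 0.158 kg/m³.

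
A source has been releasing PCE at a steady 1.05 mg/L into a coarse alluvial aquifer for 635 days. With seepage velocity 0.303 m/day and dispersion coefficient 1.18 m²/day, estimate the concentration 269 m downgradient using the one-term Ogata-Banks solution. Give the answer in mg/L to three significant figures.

For a continuous step input, C/C₀ ≈ ½·erfc((x−vt)/(2√(Dt))).
vt = 0.303 × 635 = 192.405 m and 2√(Dt) = 2√(1.18 × 635) = 54.75 m.
Argument (x−vt)/(2√(Dt)) = (269 − 192.405)/54.75 = 1.399; ½·erfc(1.399) = 0.02394.
C = 1.05 × 0.02394 = 0.0251 mg/L.

0.0251 mg/L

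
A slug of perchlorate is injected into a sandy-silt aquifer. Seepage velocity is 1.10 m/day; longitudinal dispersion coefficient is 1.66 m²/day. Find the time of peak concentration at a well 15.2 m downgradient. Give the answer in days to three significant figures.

For the 1D instantaneous-source solution, setting ∂C/∂t = 0 at fixed x gives v²t² + 2Dt − x² = 0, so t = (√(D² + v²x²) − D)/v².
√(D² + v²x²) = √(1.66² + 1.10² × 15.2²) = 16.80; v² = 1.21.
t = (16.80 − 1.66)/1.21 = 12.5 days (vs. the pure-advection estimate x/v = 13.8 d).

12.5 days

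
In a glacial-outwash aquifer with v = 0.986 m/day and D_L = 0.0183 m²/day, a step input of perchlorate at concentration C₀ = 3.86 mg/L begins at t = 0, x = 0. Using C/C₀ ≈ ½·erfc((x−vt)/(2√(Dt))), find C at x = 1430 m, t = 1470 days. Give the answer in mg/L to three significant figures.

For a continuous step input, C/C₀ ≈ ½·erfc((x−vt)/(2√(Dt))).
vt = 0.986 × 1470 = 1449.42 m and 2√(Dt) = 2√(0.0183 × 1470) = 10.37 m.
Argument (x−vt)/(2√(Dt)) = (1430 − 1449.42)/10.37 = -1.873; ½·erfc(-1.873) = 0.9960.
C = 3.86 × 0.9960 = 3.84 mg/L.

3.84 mg/L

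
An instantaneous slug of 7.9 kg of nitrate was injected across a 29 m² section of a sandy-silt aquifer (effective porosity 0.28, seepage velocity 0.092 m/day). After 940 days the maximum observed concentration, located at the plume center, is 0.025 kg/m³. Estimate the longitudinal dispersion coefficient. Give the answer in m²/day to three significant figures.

0.128 m²/day

At the plume center C_max = M/(n_e·A·√(4πDt)), so D = M²/(4πt·(n_e·A·C_max)²).
n_e·A·C_max = 0.28 × 29 × 0.025 = 0.2030 kg/m.
D = 7.9²/(4π × 940 × 0.2030²) = 0.128 m²/day.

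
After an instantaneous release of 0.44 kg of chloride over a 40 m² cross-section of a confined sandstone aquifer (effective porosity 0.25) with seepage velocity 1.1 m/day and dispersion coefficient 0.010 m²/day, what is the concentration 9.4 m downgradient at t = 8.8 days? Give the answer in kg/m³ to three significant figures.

For an instantaneous plane source, C(x,t) = M/(n_e·A·√(4πDt)) · exp(−(x−vt)²/(4Dt)), with n_e·A the pore (flow) area.
Plume center vt = 1.1 × 8.8 = 9.68 m, so the well at 9.4 m is 0.28 m upgradient of the peak.
√(4πDt) = 1.052 m, giving peak height M/(n_e·A·√(4πDt)) = 0.44/(0.25 × 40 × 1.052) = 0.04183 kg/m³.
(x−vt)²/(4Dt) = (-0.28)²/(4 × 0.010 × 8.8) = 0.2227; exp(−0.2227) = 0.8004.
C = 0.04183 × 0.8004 = 0.0335 kg/m³.

0.0335 kg/m³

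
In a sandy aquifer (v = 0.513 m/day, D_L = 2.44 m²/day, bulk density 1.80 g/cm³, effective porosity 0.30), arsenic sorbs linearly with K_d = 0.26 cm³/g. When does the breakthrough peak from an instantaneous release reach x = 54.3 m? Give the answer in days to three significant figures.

248 days

Retardation factor R = 1 + ρ_b·K_d/n = 1 + 1.80 × 0.26/0.30 = 2.560.
Sorption retards both mechanisms: v_R = v/R = 0.2004 m/day, D_R = D/R = 0.9531 m²/day.
Peak time from v_R²t² + 2D_R t − x² = 0: t = (√(D_R² + v_R²x²) − D_R)/v_R².
√(D_R² + v_R²x²) = √(0.9531² + 0.2004² × 54.3²) = 10.92; v_R² = 0.04016.
t = (10.92 − 0.9531)/0.04016 = 248 days.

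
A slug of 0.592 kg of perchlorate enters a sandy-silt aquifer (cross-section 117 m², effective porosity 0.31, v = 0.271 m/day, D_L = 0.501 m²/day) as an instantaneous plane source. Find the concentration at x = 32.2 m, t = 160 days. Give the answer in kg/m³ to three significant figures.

For an instantaneous plane source, C(x,t) = M/(n_e·A·√(4πDt)) · exp(−(x−vt)²/(4Dt)), with n_e·A the pore (flow) area.
Plume center vt = 0.271 × 160 = 43.36 m, so the well at 32.2 m is 11.16 m upgradient of the peak.
√(4πDt) = 31.74 m, giving peak height M/(n_e·A·√(4πDt)) = 0.592/(0.31 × 117 × 31.74) = 0.0005142 kg/m³.
(x−vt)²/(4Dt) = (-11.16)²/(4 × 0.501 × 160) = 0.3884; exp(−0.3884) = 0.6781.
C = 0.0005142 × 0.6781 = 0.000349 kg/m³.

0.000349 kg/m³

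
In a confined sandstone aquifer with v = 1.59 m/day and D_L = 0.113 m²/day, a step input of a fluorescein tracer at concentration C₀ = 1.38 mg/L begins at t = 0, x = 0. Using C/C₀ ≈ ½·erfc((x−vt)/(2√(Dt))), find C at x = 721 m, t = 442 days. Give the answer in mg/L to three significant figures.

For a continuous step input, C/C₀ ≈ ½·erfc((x−vt)/(2√(Dt))).
vt = 1.59 × 442 = 702.78 m and 2√(Dt) = 2√(0.113 × 442) = 14.13 m.
Argument (x−vt)/(2√(Dt)) = (721 − 702.78)/14.13 = 1.289; ½·erfc(1.289) = 0.03416.
C = 1.38 × 0.03416 = 0.0471 mg/L.

0.0471 mg/L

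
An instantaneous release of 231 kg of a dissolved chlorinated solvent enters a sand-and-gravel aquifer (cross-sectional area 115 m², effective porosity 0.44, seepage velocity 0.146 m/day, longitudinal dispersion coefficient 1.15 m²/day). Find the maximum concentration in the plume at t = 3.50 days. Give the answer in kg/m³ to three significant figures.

0.642 kg/m³

The peak of an instantaneous 1D plume sits at x = vt; there the Gaussian factor is 1 and C_max = M/(n_e·A·√(4πDt)), where n_e·A is the pore area the mass is dissolved in.
√(4πDt) = √(4π × 1.15 × 3.50) = 7.112 m, so C_max = 231/(0.44 × 115 × 7.112) = 0.642 kg/m³.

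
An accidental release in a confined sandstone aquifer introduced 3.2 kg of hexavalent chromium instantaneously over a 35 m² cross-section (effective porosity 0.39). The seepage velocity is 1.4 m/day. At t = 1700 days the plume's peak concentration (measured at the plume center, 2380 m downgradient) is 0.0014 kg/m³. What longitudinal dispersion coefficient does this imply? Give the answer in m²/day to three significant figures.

1.31 m²/day

At the plume center C_max = M/(n_e·A·√(4πDt)), so D = M²/(4πt·(n_e·A·C_max)²).
n_e·A·C_max = 0.39 × 35 × 0.0014 = 0.01911 kg/m.
D = 3.2²/(4π × 1700 × 0.01911²) = 1.31 m²/day.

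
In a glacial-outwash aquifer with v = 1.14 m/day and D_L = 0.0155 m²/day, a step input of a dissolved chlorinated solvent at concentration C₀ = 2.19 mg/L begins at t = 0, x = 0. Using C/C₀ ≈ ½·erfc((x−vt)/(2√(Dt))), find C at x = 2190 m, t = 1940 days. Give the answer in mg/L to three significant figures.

For a continuous step input, C/C₀ ≈ ½·erfc((x−vt)/(2√(Dt))).
vt = 1.14 × 1940 = 2211.6 m and 2√(Dt) = 2√(0.0155 × 1940) = 10.97 m.
Argument (x−vt)/(2√(Dt)) = (2190 − 2211.6)/10.97 = -1.969; ½·erfc(-1.969) = 0.9973.
C = 2.19 × 0.9973 = 2.18 mg/L.

2.18 mg/L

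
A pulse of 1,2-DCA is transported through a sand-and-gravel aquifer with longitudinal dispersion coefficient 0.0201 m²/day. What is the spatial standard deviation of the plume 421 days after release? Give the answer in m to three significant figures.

4.11 m

Dispersive spreading gives a Gaussian with σ² = 2Dt; advection only shifts the center.
σ = √(2 × 0.0201 × 421) = 4.11 m.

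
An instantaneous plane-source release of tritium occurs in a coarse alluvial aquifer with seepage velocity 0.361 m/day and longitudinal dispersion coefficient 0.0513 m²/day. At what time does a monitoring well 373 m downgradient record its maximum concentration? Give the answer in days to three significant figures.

For the 1D instantaneous-source solution, setting ∂C/∂t = 0 at fixed x gives v²t² + 2Dt − x² = 0, so t = (√(D² + v²x²) − D)/v².
√(D² + v²x²) = √(0.0513² + 0.361² × 373²) = 134.7; v² = 0.130321.
t = (134.7 − 0.0513)/0.130321 = 1030 days (vs. the pure-advection estimate x/v = 1030 d).

1030 days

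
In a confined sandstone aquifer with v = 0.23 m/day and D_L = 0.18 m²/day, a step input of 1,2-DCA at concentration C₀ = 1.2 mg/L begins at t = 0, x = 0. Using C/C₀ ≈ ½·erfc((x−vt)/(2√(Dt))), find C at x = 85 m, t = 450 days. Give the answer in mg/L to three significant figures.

1.11 mg/L

For a continuous step input, C/C₀ ≈ ½·erfc((x−vt)/(2√(Dt))).
vt = 0.23 × 450 = 103.5 m and 2√(Dt) = 2√(0.18 × 450) = 18.00 m.
Argument (x−vt)/(2√(Dt)) = (85 − 103.5)/18.00 = -1.028; ½·erfc(-1.028) = 0.9270.
C = 1.2 × 0.9270 = 1.11 mg/L.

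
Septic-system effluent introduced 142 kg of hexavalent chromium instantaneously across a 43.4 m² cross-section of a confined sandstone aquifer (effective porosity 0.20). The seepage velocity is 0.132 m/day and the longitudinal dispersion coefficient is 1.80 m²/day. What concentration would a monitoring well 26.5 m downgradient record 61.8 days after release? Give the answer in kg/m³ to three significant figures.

0.205 kg/m³

For an instantaneous plane source, C(x,t) = M/(n_e·A·√(4πDt)) · exp(−(x−vt)²/(4Dt)), with n_e·A the pore (flow) area.
Plume center vt = 0.132 × 61.8 = 8.1576 m, so the well at 26.5 m is 18.3424 m downgradient of the peak.
√(4πDt) = 37.39 m, giving peak height M/(n_e·A·√(4πDt)) = 142/(0.20 × 43.4 × 37.39) = 0.4375 kg/m³.
(x−vt)²/(4Dt) = (18.3424)²/(4 × 1.80 × 61.8) = 0.7561; exp(−0.7561) = 0.4695.
C = 0.4375 × 0.4695 = 0.205 kg/m³.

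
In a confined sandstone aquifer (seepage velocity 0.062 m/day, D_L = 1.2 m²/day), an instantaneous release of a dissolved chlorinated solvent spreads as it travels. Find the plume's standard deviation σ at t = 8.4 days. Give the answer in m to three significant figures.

Dispersive spreading gives a Gaussian with σ² = 2Dt; advection only shifts the center.
σ = √(2 × 1.2 × 8.4) = 4.49 m.

4.49 m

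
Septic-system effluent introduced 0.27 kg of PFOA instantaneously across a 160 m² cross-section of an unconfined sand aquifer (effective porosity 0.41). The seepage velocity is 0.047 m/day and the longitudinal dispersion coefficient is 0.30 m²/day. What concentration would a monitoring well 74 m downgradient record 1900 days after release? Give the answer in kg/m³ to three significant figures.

For an instantaneous plane source, C(x,t) = M/(n_e·A·√(4πDt)) · exp(−(x−vt)²/(4Dt)), with n_e·A the pore (flow) area.
Plume center vt = 0.047 × 1900 = 89.3 m, so the well at 74 m is 15.3 m upgradient of the peak.
√(4πDt) = 84.63 m, giving peak height M/(n_e·A·√(4πDt)) = 0.27/(0.41 × 160 × 84.63) = 4.863e-05 kg/m³.
(x−vt)²/(4Dt) = (-15.3)²/(4 × 0.30 × 1900) = 0.1027; exp(−0.1027) = 0.9024.
C = 4.863e-05 × 0.9024 = 4.39e-05 kg/m³.

4.39e-05 kg/m³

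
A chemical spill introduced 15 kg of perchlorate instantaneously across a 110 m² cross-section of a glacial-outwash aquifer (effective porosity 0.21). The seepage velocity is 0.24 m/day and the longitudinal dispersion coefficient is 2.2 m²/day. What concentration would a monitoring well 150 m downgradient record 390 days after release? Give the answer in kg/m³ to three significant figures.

For an instantaneous plane source, C(x,t) = M/(n_e·A·√(4πDt)) · exp(−(x−vt)²/(4Dt)), with n_e·A the pore (flow) area.
Plume center vt = 0.24 × 390 = 93.6 m, so the well at 150 m is 56.4 m downgradient of the peak.
√(4πDt) = 103.8 m, giving peak height M/(n_e·A·√(4πDt)) = 15/(0.21 × 110 × 103.8) = 0.006256 kg/m³.
(x−vt)²/(4Dt) = (56.4)²/(4 × 2.2 × 390) = 0.9269; exp(−0.9269) = 0.3958.
C = 0.006256 × 0.3958 = 0.00248 kg/m³.

0.00248 kg/m³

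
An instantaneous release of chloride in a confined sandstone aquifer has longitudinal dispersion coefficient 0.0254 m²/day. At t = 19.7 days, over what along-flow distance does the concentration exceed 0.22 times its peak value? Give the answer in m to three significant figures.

3.48 m

The plume is Gaussian with σ = √(2Dt) = √(2 × 0.0254 × 19.7) = 1.000 m.
C/C_peak = exp(−Δx²/(2σ²)) = 0.22 ⇒ Δx = σ·√(−2 ln 0.22) = 1.000 × 1.740 = 1.740 m.
Width = 2Δx = 3.48 m.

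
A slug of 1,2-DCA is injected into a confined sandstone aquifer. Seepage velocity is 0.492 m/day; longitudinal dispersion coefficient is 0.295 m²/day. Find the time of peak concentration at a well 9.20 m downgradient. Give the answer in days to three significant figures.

For the 1D instantaneous-source solution, setting ∂C/∂t = 0 at fixed x gives v²t² + 2Dt − x² = 0, so t = (√(D² + v²x²) − D)/v².
√(D² + v²x²) = √(0.295² + 0.492² × 9.20²) = 4.536; v² = 0.242064.
t = (4.536 − 0.295)/0.242064 = 17.5 days (vs. the pure-advection estimate x/v = 18.7 d).

17.5 days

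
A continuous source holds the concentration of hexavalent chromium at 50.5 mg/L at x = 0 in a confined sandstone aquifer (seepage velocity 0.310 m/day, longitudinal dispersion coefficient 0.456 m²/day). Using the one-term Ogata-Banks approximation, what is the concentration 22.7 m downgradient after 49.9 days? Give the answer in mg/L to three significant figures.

For a continuous step input, C/C₀ ≈ ½·erfc((x−vt)/(2√(Dt))).
vt = 0.310 × 49.9 = 15.469 m and 2√(Dt) = 2√(0.456 × 49.9) = 9.540 m.
Argument (x−vt)/(2√(Dt)) = (22.7 − 15.469)/9.540 = 0.7580; ½·erfc(0.7580) = 0.1419.
C = 50.5 × 0.1419 = 7.17 mg/L.

7.17 mg/L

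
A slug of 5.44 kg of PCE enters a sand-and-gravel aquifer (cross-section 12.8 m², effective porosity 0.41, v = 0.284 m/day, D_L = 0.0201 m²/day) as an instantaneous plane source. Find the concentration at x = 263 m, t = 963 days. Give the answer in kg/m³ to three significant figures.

For an instantaneous plane source, C(x,t) = M/(n_e·A·√(4πDt)) · exp(−(x−vt)²/(4Dt)), with n_e·A the pore (flow) area.
Plume center vt = 0.284 × 963 = 273.492 m, so the well at 263 m is 10.492 m upgradient of the peak.
√(4πDt) = 15.60 m, giving peak height M/(n_e·A·√(4πDt)) = 5.44/(0.41 × 12.8 × 15.60) = 0.06645 kg/m³.
(x−vt)²/(4Dt) = (-10.492)²/(4 × 0.0201 × 963) = 1.422; exp(−1.422) = 0.2412.
C = 0.06645 × 0.2412 = 0.0160 kg/m³.

0.0160 kg/m³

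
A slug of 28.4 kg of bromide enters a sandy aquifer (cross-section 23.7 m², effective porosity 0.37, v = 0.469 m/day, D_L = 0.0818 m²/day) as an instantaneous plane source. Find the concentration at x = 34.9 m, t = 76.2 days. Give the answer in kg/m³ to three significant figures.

For an instantaneous plane source, C(x,t) = M/(n_e·A·√(4πDt)) · exp(−(x−vt)²/(4Dt)), with n_e·A the pore (flow) area.
Plume center vt = 0.469 × 76.2 = 35.7378 m, so the well at 34.9 m is 0.8378 m upgradient of the peak.
√(4πDt) = 8.850 m, giving peak height M/(n_e·A·√(4πDt)) = 28.4/(0.37 × 23.7 × 8.850) = 0.3660 kg/m³.
(x−vt)²/(4Dt) = (-0.8378)²/(4 × 0.0818 × 76.2) = 0.02815; exp(−0.02815) = 0.9722.
C = 0.3660 × 0.9722 = 0.356 kg/m³.

0.356 kg/m³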